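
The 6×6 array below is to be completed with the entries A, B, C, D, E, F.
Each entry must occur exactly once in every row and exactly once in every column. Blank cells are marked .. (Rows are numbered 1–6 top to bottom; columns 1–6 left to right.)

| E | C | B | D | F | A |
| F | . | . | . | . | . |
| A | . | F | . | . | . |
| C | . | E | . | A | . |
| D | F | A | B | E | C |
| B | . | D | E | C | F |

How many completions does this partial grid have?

Row 2, column 2: eliminating its row and column leaves {A, B, D, E}.
Row 2, column 3: eliminating its row and column leaves {C}.
Row 2, column 4: eliminating its row and column leaves {A, C}.
Row 2, column 5: eliminating its row and column leaves {B, D}.
Row 2, column 6: eliminating its row and column leaves {B, D, E}.
Row 3, column 2: eliminating its row and column leaves {B, D, E}.
Row 3, column 4: eliminating its row and column leaves {C}.
Row 3, column 5: eliminating its row and column leaves {B, D}.
Row 3, column 6: eliminating its row and column leaves {B, D, E}.
Row 4, column 2: eliminating its row and column leaves {B, D}.
Row 4, column 4: eliminating its row and column leaves {F}.
Row 4, column 6: eliminating its row and column leaves {B, D}.
Row 6, column 2: eliminating its row and column leaves {A}.
Enumerating the assignments across these blanks that avoid any row or column repeat gives 4 completions.

4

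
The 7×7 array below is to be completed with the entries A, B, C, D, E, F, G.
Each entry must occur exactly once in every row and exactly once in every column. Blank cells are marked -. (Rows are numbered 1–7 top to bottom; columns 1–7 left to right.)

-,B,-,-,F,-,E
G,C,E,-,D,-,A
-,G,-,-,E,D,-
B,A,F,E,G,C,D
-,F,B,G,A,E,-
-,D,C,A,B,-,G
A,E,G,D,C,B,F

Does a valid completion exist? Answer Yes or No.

No

Row 1, column 4: row 1 has {B, E, F} and column 4 has {A, D, E, G}, so it must be C.
Row 1, column 1: row 1 has {B, C, E, F} and column 1 has {A, B, G}, so it must be D.
Row 1, column 3: row 1 has {B, C, D, E, F} and column 3 has {B, C, E, F, G}, so it must be A.
Now row 3, column 3: row 3 together with column 3 already contain {A, B, C, D, E, F, G} — every symbol — so nothing can go there. The grid has no valid completion.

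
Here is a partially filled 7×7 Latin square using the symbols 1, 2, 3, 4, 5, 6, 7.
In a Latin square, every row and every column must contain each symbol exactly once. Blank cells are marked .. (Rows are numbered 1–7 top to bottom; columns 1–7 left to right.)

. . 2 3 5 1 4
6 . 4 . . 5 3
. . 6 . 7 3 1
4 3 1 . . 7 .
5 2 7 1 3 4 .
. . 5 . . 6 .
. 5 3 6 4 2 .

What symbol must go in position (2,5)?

Row 1, column 1: row 1 has {1, 2, 3, 4, 5} and column 1 has {4, 5, 6}, leaving only 7.
Row 1, column 2: row 1 has {1, 2, 3, 4, 5, 7} and column 2 has {2, 3, 5}, leaving only 6.
Row 3, column 1: row 3 has {1, 3, 6, 7} and column 1 has {4, 5, 6, 7}, leaving only 2.
Row 3, column 2: row 3 has {1, 2, 3, 6, 7} and column 2 has {2, 3, 5, 6}, leaving only 4.
Row 3, column 4: row 3 has {1, 2, 3, 4, 6, 7} and column 4 has {1, 3, 6}, leaving only 5.
Row 4, column 4: row 4 has {1, 3, 4, 7} and column 4 has {1, 3, 5, 6}, leaving only 2.
Row 2, column 4: row 2 has {3, 4, 5, 6} and column 4 has {1, 2, 3, 5, 6}, leaving only 7.
Row 2, column 2: row 2 has {3, 4, 5, 6, 7} and column 2 has {2, 3, 4, 5, 6}, leaving only 1.
Row 2 already has {1, 3, 4, 5, 6, 7} and column 5 already has {3, 4, 5, 7}, so row 2, column 5 must be 2.

2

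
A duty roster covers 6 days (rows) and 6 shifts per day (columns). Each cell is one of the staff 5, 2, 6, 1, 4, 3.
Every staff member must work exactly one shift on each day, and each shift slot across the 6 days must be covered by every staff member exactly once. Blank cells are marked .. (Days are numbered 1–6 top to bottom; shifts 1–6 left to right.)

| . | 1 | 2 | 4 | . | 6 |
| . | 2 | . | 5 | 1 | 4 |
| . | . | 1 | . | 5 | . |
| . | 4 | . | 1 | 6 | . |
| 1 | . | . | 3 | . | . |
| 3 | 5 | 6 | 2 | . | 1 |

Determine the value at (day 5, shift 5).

2

Day 1, shift 1: day 1 has {2, 6, 1, 4} and shift 1 has {1, 3}, leaving only 5.
Day 1, shift 5: day 1 has {5, 2, 6, 1, 4} and shift 5 has {5, 6, 1}, leaving only 3.
Day 2, shift 1: day 2 has {5, 2, 1, 4} and shift 1 has {5, 1, 3}, leaving only 6.
Day 2, shift 3: day 2 has {5, 2, 6, 1, 4} and shift 3 has {2, 6, 1}, leaving only 3.
Day 3, shift 4: day 3 has {5, 1} and shift 4 has {5, 2, 1, 4, 3}, leaving only 6.
Day 3, shift 2: day 3 has {5, 6, 1} and shift 2 has {5, 2, 1, 4}, leaving only 3.
Day 3, shift 6: day 3 has {5, 6, 1, 3} and shift 6 has {6, 1, 4}, leaving only 2.
Day 3, shift 1: day 3 has {5, 2, 6, 1, 3} and shift 1 has {5, 6, 1, 3}, leaving only 4.
Day 4, shift 1: day 4 has {6, 1, 4} and shift 1 has {5, 6, 1, 4, 3}, leaving only 2.
Day 4, shift 3: day 4 has {2, 6, 1, 4} and shift 3 has {2, 6, 1, 3}, leaving only 5.
Day 4, shift 6: day 4 has {5, 2, 6, 1, 4} and shift 6 has {2, 6, 1, 4}, leaving only 3.
Day 5, shift 2: day 5 has {1, 3} and shift 2 has {5, 2, 1, 4, 3}, leaving only 6.
Day 5, shift 3: day 5 has {6, 1, 3} and shift 3 has {5, 2, 6, 1, 3}, leaving only 4.
Day 5 already has {6, 1, 4, 3} and shift 5 already has {5, 6, 1, 3}, so day 5, shift 5 must be 2.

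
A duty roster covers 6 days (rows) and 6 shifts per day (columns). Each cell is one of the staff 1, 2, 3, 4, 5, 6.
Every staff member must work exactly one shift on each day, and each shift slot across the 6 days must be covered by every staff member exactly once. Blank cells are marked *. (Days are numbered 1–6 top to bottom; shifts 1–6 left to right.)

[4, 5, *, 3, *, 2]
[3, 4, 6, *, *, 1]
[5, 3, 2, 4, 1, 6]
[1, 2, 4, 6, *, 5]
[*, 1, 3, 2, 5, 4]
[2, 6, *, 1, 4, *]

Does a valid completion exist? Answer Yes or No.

Yes

No day or shift among the givens repeats a symbol, and propagating forced cells runs into no contradiction.
One valid completion exists (for instance, 4 5 1 3 6 2 / 3 4 6 5 2 1 / 5 3 2 4 1 6 / 1 2 4 6 3 5 / 6 1 3 2 5 4 / 2 6 5 1 4 3).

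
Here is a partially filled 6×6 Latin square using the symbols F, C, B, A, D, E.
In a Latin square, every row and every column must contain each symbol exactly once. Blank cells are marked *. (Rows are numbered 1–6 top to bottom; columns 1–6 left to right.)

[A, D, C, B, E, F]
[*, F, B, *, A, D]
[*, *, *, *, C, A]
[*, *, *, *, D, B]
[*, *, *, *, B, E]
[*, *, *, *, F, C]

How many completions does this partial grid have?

34

Row 2, column 1: eliminating its row and column leaves {C, E}.
Row 2, column 4: eliminating its row and column leaves {C, E}.
Row 3, column 1: eliminating its row and column leaves {F, B, D, E}.
Row 3, column 2: eliminating its row and column leaves {B, E}.
Row 3, column 3: eliminating its row and column leaves {F, D, E}.
Row 3, column 4: eliminating its row and column leaves {F, D, E}.
Row 4, column 1: eliminating its row and column leaves {F, C, E}.
Row 4, column 2: eliminating its row and column leaves {C, A, E}.
Row 4, column 3: eliminating its row and column leaves {F, A, E}.
Row 4, column 4: eliminating its row and column leaves {F, C, A, E}.
Row 5, column 1: eliminating its row and column leaves {F, C, D}.
Row 5, column 2: eliminating its row and column leaves {C, A}.
Row 5, column 3: eliminating its row and column leaves {F, A, D}.
Row 5, column 4: eliminating its row and column leaves {F, C, A, D}.
Row 6, column 1: eliminating its row and column leaves {B, D, E}.
Row 6, column 2: eliminating its row and column leaves {B, A, E}.
Row 6, column 3: eliminating its row and column leaves {A, D, E}.
Row 6, column 4: eliminating its row and column leaves {A, D, E}.
Enumerating the assignments across these blanks that avoid any row or column repeat gives 34 completions.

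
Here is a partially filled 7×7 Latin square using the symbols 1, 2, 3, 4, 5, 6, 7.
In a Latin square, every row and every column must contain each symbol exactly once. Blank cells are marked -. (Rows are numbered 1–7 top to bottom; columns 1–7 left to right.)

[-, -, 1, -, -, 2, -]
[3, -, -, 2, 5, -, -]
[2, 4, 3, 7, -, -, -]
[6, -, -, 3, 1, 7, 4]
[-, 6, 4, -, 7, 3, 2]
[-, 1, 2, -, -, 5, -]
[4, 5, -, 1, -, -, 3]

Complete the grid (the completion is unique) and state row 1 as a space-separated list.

5 3 1 6 4 2 7

Row 2, column 2: row 2 has {2, 3, 5} and column 2 has {1, 4, 5, 6}, leaving only 7.
Row 1, column 2: row 1 has {1, 2} and column 2 has {1, 4, 5, 6, 7}, leaving only 3.
Row 2, column 3: row 2 has {2, 3, 5, 7} and column 3 has {1, 2, 3, 4}, leaving only 6.
Row 2, column 7: row 2 has {2, 3, 5, 6, 7} and column 7 has {2, 3, 4}, leaving only 1.
Row 2, column 6: row 2 has {1, 2, 3, 5, 6, 7} and column 6 has {2, 3, 5, 7}, leaving only 4.
Row 3, column 5: row 3 has {2, 3, 4, 7} and column 5 has {1, 5, 7}, leaving only 6.
Row 1, column 5: row 1 has {1, 2, 3} and column 5 has {1, 5, 6, 7}, leaving only 4.
Row 3, column 6: row 3 has {2, 3, 4, 6, 7} and column 6 has {2, 3, 4, 5, 7}, leaving only 1.
Row 3, column 7: row 3 has {1, 2, 3, 4, 6, 7} and column 7 has {1, 2, 3, 4}, leaving only 5.
Row 4, column 2: row 4 has {1, 3, 4, 6, 7} and column 2 has {1, 3, 4, 5, 6, 7}, leaving only 2.
Row 4, column 3: row 4 has {1, 2, 3, 4, 6, 7} and column 3 has {1, 2, 3, 4, 6}, leaving only 5.
Row 5, column 4: row 5 has {2, 3, 4, 6, 7} and column 4 has {1, 2, 3, 7}, leaving only 5.
Row 1, column 4: row 1 has {1, 2, 3, 4} and column 4 has {1, 2, 3, 5, 7}, leaving only 6.
Row 1, column 7: row 1 has {1, 2, 3, 4, 6} and column 7 has {1, 2, 3, 4, 5}, leaving only 7.
Row 1, column 1: row 1 has {1, 2, 3, 4, 6, 7} and column 1 has {2, 3, 4, 6}, leaving only 5.
So row 1 reads: 5 3 1 6 4 2 7.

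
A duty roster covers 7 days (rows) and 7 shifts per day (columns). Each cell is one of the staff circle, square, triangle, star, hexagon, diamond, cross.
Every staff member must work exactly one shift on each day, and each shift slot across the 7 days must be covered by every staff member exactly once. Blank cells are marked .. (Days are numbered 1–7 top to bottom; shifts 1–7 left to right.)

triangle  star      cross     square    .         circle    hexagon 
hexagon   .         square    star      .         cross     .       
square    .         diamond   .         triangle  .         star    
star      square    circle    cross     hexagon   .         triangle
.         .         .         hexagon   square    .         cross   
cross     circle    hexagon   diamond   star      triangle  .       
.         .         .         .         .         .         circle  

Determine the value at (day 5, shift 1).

circle

Day 1, shift 5: day 1 has {circle, square, triangle, star, hexagon, cross} and shift 5 has {square, triangle, star, hexagon}, leaving only diamond.
Day 2, shift 5: day 2 has {square, star, hexagon, cross} and shift 5 has {square, triangle, star, hexagon, diamond}, leaving only circle.
Day 2, shift 7: day 2 has {circle, square, star, hexagon, cross} and shift 7 has {circle, triangle, star, hexagon, cross}, leaving only diamond.
Day 2, shift 2: day 2 has {circle, square, star, hexagon, diamond, cross} and shift 2 has {circle, square, star}, leaving only triangle.
Day 3, shift 4: day 3 has {square, triangle, star, diamond} and shift 4 has {square, star, hexagon, diamond, cross}, leaving only circle.
Day 3, shift 6: day 3 has {circle, square, triangle, star, diamond} and shift 6 has {circle, triangle, cross}, leaving only hexagon.
Day 3, shift 2: day 3 has {circle, square, triangle, star, hexagon, diamond} and shift 2 has {circle, square, triangle, star}, leaving only cross.
Day 4, shift 6: day 4 has {circle, square, triangle, star, hexagon, cross} and shift 6 has {circle, triangle, hexagon, cross}, leaving only diamond.
Day 5, shift 2: day 5 has {square, hexagon, cross} and shift 2 has {circle, square, triangle, star, cross}, leaving only diamond.
Day 5 already has {square, hexagon, diamond, cross} and shift 1 already has {square, triangle, star, hexagon, cross}, so day 5, shift 1 must be circle.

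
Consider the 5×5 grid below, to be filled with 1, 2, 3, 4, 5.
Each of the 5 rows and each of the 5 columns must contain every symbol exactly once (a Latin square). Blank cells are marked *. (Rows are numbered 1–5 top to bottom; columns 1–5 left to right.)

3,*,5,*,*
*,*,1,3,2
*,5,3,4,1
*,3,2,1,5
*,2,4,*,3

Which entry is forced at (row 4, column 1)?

Row 4 already has {1, 2, 3, 5} and column 1 already has {3}, so row 4, column 1 must be 4.

4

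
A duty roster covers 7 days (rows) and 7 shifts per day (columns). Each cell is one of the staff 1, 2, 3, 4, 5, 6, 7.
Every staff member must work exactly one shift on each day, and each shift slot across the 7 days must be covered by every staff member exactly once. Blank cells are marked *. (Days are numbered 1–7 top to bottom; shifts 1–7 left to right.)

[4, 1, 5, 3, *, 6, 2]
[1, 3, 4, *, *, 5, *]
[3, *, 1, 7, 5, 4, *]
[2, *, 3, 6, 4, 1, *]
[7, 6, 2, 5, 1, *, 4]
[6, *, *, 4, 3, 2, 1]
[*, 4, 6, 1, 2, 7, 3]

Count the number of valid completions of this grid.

Day 1, shift 5: eliminating its day and shift leaves {7}.
Day 2, shift 4: eliminating its day and shift leaves {2}.
Day 2, shift 5: eliminating its day and shift leaves {6, 7}.
Day 2, shift 7: eliminating its day and shift leaves {6, 7}.
Day 3, shift 2: eliminating its day and shift leaves {2}.
Day 3, shift 7: eliminating its day and shift leaves {6}.
Day 4, shift 2: eliminating its day and shift leaves {5, 7}.
Day 4, shift 7: eliminating its day and shift leaves {5, 7}.
Day 5, shift 6: eliminating its day and shift leaves {3}.
Day 6, shift 2: eliminating its day and shift leaves {5, 7}.
Day 6, shift 3: eliminating its day and shift leaves {7}.
Day 7, shift 1: eliminating its day and shift leaves {5}.
Only one assignment across all blanks avoids any day or shift repeat, giving 1 completion.

1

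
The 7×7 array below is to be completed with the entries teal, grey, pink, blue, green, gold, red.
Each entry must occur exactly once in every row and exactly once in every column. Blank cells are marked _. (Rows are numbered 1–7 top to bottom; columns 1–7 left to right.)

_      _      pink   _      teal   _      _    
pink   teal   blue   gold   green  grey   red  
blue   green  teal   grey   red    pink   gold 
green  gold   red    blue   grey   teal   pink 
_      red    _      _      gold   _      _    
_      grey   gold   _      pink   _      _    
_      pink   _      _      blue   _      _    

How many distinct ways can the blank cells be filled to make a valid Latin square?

Row 1, column 1: eliminating its row and column leaves {grey, gold, red}.
Row 1, column 2: eliminating its row and column leaves {blue}.
Row 1, column 4: eliminating its row and column leaves {green, red}.
Row 1, column 6: eliminating its row and column leaves {blue, green, gold, red}.
Row 1, column 7: eliminating its row and column leaves {grey, blue, green}.
Row 5, column 1: eliminating its row and column leaves {teal, grey}.
Row 5, column 3: eliminating its row and column leaves {grey, green}.
Row 5, column 4: eliminating its row and column leaves {teal, pink, green}.
Row 5, column 6: eliminating its row and column leaves {blue, green}.
Row 5, column 7: eliminating its row and column leaves {teal, grey, blue, green}.
Row 6, column 1: eliminating its row and column leaves {teal, red}.
Row 6, column 4: eliminating its row and column leaves {teal, green, red}.
Row 6, column 6: eliminating its row and column leaves {blue, green, red}.
Row 6, column 7: eliminating its row and column leaves {teal, blue, green}.
Row 7, column 1: eliminating its row and column leaves {teal, grey, gold, red}.
Row 7, column 3: eliminating its row and column leaves {grey, green}.
Row 7, column 4: eliminating its row and column leaves {teal, green, red}.
Row 7, column 6: eliminating its row and column leaves {green, gold, red}.
Row 7, column 7: eliminating its row and column leaves {teal, grey, green}.
Enumerating the assignments across these blanks that avoid any row or column repeat gives 8 completions.

8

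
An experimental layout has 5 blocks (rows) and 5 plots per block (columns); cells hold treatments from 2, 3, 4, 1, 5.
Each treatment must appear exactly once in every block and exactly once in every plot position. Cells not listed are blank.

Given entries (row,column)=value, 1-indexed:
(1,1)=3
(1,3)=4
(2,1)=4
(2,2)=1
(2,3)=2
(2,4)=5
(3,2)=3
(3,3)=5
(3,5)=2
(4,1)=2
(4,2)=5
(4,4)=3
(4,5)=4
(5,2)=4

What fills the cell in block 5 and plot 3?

3

Block 1, plot 2: block 1 has {3, 4} and plot 2 has {3, 4, 1, 5}, leaving only 2.
Block 1, plot 4: block 1 has {2, 3, 4} and plot 4 has {3, 5}, leaving only 1.
Block 1, plot 5: block 1 has {2, 3, 4, 1} and plot 5 has {2, 4}, leaving only 5.
Block 2, plot 5: block 2 has {2, 4, 1, 5} and plot 5 has {2, 4, 5}, leaving only 3.
Block 3, plot 1: block 3 has {2, 3, 5} and plot 1 has {2, 3, 4}, leaving only 1.
Block 3, plot 4: block 3 has {2, 3, 1, 5} and plot 4 has {3, 1, 5}, leaving only 4.
Block 4, plot 3: block 4 has {2, 3, 4, 5} and plot 3 has {2, 4, 5}, leaving only 1.
Block 5 already has {4} and plot 3 already has {2, 4, 1, 5}, so block 5, plot 3 must be 3.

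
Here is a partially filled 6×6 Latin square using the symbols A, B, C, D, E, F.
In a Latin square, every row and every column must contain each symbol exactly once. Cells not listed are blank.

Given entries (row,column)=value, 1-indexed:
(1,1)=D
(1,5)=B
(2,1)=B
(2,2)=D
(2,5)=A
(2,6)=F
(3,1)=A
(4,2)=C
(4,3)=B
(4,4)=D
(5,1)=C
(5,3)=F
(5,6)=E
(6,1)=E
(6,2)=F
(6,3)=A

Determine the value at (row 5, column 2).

Row 4, column 1: row 4 has {B, C, D} and column 1 has {A, B, C, D, E}, leaving only F.
Row 4, column 5: row 4 has {B, C, D, F} and column 5 has {A, B}, leaving only E.
Row 4, column 6: row 4 has {B, C, D, E, F} and column 6 has {E, F}, leaving only A.
Row 1, column 6: row 1 has {B, D} and column 6 has {A, E, F}, leaving only C.
Row 1, column 3: row 1 has {B, C, D} and column 3 has {A, B, F}, leaving only E.
Row 1, column 2: row 1 has {B, C, D, E} and column 2 has {C, D, F}, leaving only A.
Row 5 already has {C, E, F} and column 2 already has {A, C, D, F}, so row 5, column 2 must be B.

B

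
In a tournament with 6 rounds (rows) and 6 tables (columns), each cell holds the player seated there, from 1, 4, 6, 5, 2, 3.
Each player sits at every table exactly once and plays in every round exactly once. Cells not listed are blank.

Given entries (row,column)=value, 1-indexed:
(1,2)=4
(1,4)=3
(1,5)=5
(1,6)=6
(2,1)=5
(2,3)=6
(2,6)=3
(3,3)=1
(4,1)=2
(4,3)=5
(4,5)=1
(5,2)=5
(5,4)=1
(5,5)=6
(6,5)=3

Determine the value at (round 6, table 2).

2

Round 1, table 1: round 1 has {4, 6, 5, 3} and table 1 has {5, 2}, leaving only 1.
Round 1, table 3: round 1 has {1, 4, 6, 5, 3} and table 3 has {1, 6, 5}, leaving only 2.
Round 4, table 6: round 4 has {1, 5, 2} and table 6 has {6, 3}, leaving only 4.
Round 4, table 4: round 4 has {1, 4, 5, 2} and table 4 has {1, 3}, leaving only 6.
Round 4, table 2: round 4 has {1, 4, 6, 5, 2} and table 2 has {4, 5}, leaving only 3.
Round 5, table 6: round 5 has {1, 6, 5} and table 6 has {4, 6, 3}, leaving only 2.
Round 3, table 6: round 3 has {1} and table 6 has {4, 6, 2, 3}, leaving only 5.
Round 6, table 3: round 6 has {3} and table 3 has {1, 6, 5, 2}, leaving only 4.
Round 5, table 3: round 5 has {1, 6, 5, 2} and table 3 has {1, 4, 6, 5, 2}, leaving only 3.
Round 5, table 1: round 5 has {1, 6, 5, 2, 3} and table 1 has {1, 5, 2}, leaving only 4.
Round 6, table 1: round 6 has {4, 3} and table 1 has {1, 4, 5, 2}, leaving only 6.
Round 3, table 1: round 3 has {1, 5} and table 1 has {1, 4, 6, 5, 2}, leaving only 3.
Round 6, table 6: round 6 has {4, 6, 3} and table 6 has {4, 6, 5, 2, 3}, leaving only 1.
Round 6 already has {1, 4, 6, 3} and table 2 already has {4, 5, 3}, so round 6, table 2 must be 2.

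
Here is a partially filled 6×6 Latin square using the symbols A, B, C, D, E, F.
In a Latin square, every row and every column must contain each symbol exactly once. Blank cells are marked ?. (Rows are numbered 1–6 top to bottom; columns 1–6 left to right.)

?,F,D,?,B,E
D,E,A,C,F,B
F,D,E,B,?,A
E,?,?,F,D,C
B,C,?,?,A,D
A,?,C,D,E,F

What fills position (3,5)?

C

Row 3 already has {A, B, D, E, F} and column 5 already has {A, B, D, E, F}, so row 3, column 5 must be C.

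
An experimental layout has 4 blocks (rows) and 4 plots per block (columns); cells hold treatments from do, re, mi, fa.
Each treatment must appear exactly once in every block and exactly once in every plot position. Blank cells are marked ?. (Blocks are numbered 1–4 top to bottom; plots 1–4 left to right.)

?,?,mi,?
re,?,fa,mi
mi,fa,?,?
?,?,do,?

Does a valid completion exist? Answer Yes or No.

No block or plot among the givens repeats a symbol, and propagating forced cells runs into no contradiction.
One valid completion exists (for instance, do re mi fa / re do fa mi / mi fa re do / fa mi do re).

Yes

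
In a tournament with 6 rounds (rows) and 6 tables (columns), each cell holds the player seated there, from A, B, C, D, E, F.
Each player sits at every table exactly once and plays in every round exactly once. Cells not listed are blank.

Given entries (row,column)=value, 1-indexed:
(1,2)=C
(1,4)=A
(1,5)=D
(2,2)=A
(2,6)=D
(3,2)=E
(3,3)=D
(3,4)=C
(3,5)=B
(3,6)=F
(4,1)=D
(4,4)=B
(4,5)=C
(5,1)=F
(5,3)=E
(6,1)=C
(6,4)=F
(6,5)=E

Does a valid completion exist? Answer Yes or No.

Yes

No round or table among the givens repeats a symbol, and propagating forced cells runs into no contradiction.
One valid completion exists (for instance, E C F A D B / B A C E F D / A E D C B F / D F A B C E / F B E D A C / C D B F E A).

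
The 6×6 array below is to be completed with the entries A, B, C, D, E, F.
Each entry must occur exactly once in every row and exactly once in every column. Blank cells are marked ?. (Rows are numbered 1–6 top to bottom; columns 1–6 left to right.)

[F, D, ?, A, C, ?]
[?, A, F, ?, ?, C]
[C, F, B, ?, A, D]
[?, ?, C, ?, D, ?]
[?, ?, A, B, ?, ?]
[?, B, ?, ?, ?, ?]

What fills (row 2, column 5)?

Row 1, column 3: row 1 has {A, C, D, F} and column 3 has {A, B, C, F}, leaving only E.
Row 1, column 6: row 1 has {A, C, D, E, F} and column 6 has {C, D}, leaving only B.
Row 3, column 4: row 3 has {A, B, C, D, F} and column 4 has {A, B}, leaving only E.
Row 2, column 4: row 2 has {A, C, F} and column 4 has {A, B, E}, leaving only D.
Row 4, column 2: row 4 has {C, D} and column 2 has {A, B, D, F}, leaving only E.
Row 4, column 4: row 4 has {C, D, E} and column 4 has {A, B, D, E}, leaving only F.
Row 4, column 6: row 4 has {C, D, E, F} and column 6 has {B, C, D}, leaving only A.
Row 4, column 1: row 4 has {A, C, D, E, F} and column 1 has {C, F}, leaving only B.
Row 2, column 1: row 2 has {A, C, D, F} and column 1 has {B, C, F}, leaving only E.
Row 2 already has {A, C, D, E, F} and column 5 already has {A, C, D}, so row 2, column 5 must be B.

B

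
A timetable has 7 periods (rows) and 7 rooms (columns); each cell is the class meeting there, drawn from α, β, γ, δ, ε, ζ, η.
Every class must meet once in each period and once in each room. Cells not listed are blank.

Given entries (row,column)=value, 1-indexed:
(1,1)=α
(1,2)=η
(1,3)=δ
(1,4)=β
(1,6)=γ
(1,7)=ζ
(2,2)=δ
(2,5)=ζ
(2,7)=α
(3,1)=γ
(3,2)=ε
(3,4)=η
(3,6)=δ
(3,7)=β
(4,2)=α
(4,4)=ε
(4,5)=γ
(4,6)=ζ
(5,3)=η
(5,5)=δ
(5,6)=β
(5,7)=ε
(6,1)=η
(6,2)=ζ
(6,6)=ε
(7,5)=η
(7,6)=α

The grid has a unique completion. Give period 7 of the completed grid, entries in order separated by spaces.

ε β γ ζ η α δ

Period 1, room 5: period 1 has {α, β, γ, δ, ζ, η} and room 5 has {γ, δ, ζ, η}, leaving only ε.
Period 2, room 4: period 2 has {α, δ, ζ} and room 4 has {β, ε, η}, leaving only γ.
Period 2, room 6: period 2 has {α, γ, δ, ζ} and room 6 has {α, β, γ, δ, ε, ζ}, leaving only η.
Period 3, room 5: period 3 has {β, γ, δ, ε, η} and room 5 has {γ, δ, ε, ζ, η}, leaving only α.
Period 3, room 3: period 3 has {α, β, γ, δ, ε, η} and room 3 has {δ, η}, leaving only ζ.
Period 4, room 3: period 4 has {α, γ, ε, ζ} and room 3 has {δ, ζ, η}, leaving only β.
Period 2, room 3: period 2 has {α, γ, δ, ζ, η} and room 3 has {β, δ, ζ, η}, leaving only ε.
Period 7, room 3: period 7 has {α, η} and room 3 has {β, δ, ε, ζ, η}, leaving only γ.
Period 7, room 2: period 7 has {α, γ, η} and room 2 has {α, δ, ε, ζ, η}, leaving only β.
Period 7, room 7: period 7 has {α, β, γ, η} and room 7 has {α, β, ε, ζ}, leaving only δ.
Period 7, room 4: period 7 has {α, β, γ, δ, η} and room 4 has {β, γ, ε, η}, leaving only ζ.
Period 7, room 1: period 7 has {α, β, γ, δ, ζ, η} and room 1 has {α, γ, η}, leaving only ε.
So period 7 reads: ε β γ ζ η α δ.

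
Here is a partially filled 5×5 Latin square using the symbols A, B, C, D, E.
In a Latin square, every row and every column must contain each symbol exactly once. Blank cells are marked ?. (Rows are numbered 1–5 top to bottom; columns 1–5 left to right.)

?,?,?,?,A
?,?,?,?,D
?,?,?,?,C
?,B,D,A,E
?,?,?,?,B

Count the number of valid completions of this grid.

56

Row 1, column 1: eliminating its row and column leaves {B, C, D, E}.
Row 1, column 2: eliminating its row and column leaves {C, D, E}.
Row 1, column 3: eliminating its row and column leaves {B, C, E}.
Row 1, column 4: eliminating its row and column leaves {B, C, D, E}.
Row 2, column 1: eliminating its row and column leaves {A, B, C, E}.
Row 2, column 2: eliminating its row and column leaves {A, C, E}.
Row 2, column 3: eliminating its row and column leaves {A, B, C, E}.
Row 2, column 4: eliminating its row and column leaves {B, C, E}.
Row 3, column 1: eliminating its row and column leaves {A, B, D, E}.
Row 3, column 2: eliminating its row and column leaves {A, D, E}.
Row 3, column 3: eliminating its row and column leaves {A, B, E}.
Row 3, column 4: eliminating its row and column leaves {B, D, E}.
Row 4, column 1: eliminating its row and column leaves {C}.
Row 5, column 1: eliminating its row and column leaves {A, C, D, E}.
Row 5, column 2: eliminating its row and column leaves {A, C, D, E}.
Row 5, column 3: eliminating its row and column leaves {A, C, E}.
Row 5, column 4: eliminating its row and column leaves {C, D, E}.
Enumerating the assignments across these blanks that avoid any row or column repeat gives 56 completions.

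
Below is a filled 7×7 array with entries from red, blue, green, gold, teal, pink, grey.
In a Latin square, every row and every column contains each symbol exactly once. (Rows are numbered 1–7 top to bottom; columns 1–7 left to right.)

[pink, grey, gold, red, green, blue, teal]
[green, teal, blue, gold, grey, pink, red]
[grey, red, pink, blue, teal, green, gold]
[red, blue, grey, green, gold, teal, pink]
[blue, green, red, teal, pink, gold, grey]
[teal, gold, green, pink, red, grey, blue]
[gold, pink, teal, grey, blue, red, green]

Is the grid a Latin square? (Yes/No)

Yes

Each row is a permutation of the 7 symbols, and so is each column.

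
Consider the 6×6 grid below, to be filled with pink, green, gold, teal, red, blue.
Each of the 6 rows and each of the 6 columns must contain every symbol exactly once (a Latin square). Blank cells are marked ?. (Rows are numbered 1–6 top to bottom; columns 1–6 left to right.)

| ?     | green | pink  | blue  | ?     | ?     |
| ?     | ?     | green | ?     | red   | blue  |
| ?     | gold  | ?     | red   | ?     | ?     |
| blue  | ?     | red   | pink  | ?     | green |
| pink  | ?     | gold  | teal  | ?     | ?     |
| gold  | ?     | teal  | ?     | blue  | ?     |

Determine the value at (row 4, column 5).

gold

Row 2, column 1: row 2 has {green, red, blue} and column 1 has {pink, gold, blue}, leaving only teal.
Row 1, column 1: row 1 has {pink, green, blue} and column 1 has {pink, gold, teal, blue}, leaving only red.
Row 2, column 2: row 2 has {green, teal, red, blue} and column 2 has {green, gold}, leaving only pink.
Row 2, column 4: row 2 has {pink, green, teal, red, blue} and column 4 has {pink, teal, red, blue}, leaving only gold.
Row 3, column 1: row 3 has {gold, red} and column 1 has {pink, gold, teal, red, blue}, leaving only green.
Row 3, column 3: row 3 has {green, gold, red} and column 3 has {pink, green, gold, teal, red}, leaving only blue.
Row 4, column 2: row 4 has {pink, green, red, blue} and column 2 has {pink, green, gold}, leaving only teal.
Row 4 already has {pink, green, teal, red, blue} and column 5 already has {red, blue}, so row 4, column 5 must be gold.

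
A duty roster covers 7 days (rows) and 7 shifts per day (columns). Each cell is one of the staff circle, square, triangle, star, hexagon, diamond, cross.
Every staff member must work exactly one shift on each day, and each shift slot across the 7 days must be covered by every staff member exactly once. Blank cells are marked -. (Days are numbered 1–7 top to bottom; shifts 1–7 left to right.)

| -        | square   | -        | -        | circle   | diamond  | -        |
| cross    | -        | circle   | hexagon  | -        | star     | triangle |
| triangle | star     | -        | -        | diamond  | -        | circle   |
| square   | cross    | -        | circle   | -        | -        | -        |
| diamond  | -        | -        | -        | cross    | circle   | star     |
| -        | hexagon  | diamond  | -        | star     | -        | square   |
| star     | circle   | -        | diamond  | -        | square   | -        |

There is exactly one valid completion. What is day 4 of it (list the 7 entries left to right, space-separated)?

Day 1, shift 1: day 1 has {circle, square, diamond} and shift 1 has {square, triangle, star, diamond, cross}, leaving only hexagon.
Day 1, shift 7: day 1 has {circle, square, hexagon, diamond} and shift 7 has {circle, square, triangle, star}, leaving only cross.
Day 2, shift 2: day 2 has {circle, triangle, star, hexagon, cross} and shift 2 has {circle, square, star, hexagon, cross}, leaving only diamond.
Day 2, shift 5: day 2 has {circle, triangle, star, hexagon, diamond, cross} and shift 5 has {circle, star, diamond, cross}, leaving only square.
Day 5, shift 2: day 5 has {circle, star, diamond, cross} and shift 2 has {circle, square, star, hexagon, diamond, cross}, leaving only triangle.
Day 5, shift 4: day 5 has {circle, triangle, star, diamond, cross} and shift 4 has {circle, hexagon, diamond}, leaving only square.
Day 3, shift 4: day 3 has {circle, triangle, star, diamond} and shift 4 has {circle, square, hexagon, diamond}, leaving only cross.
Day 3, shift 6: day 3 has {circle, triangle, star, diamond, cross} and shift 6 has {circle, square, star, diamond}, leaving only hexagon.
Day 4, shift 6: day 4 has {circle, square, cross} and shift 6 has {circle, square, star, hexagon, diamond}, leaving only triangle.
Day 4, shift 5: day 4 has {circle, square, triangle, cross} and shift 5 has {circle, square, star, diamond, cross}, leaving only hexagon.
Day 4, shift 3: day 4 has {circle, square, triangle, hexagon, cross} and shift 3 has {circle, diamond}, leaving only star.
Day 4, shift 7: day 4 has {circle, square, triangle, star, hexagon, cross} and shift 7 has {circle, square, triangle, star, cross}, leaving only diamond.
So day 4 reads: square cross star circle hexagon triangle diamond.

square cross star circle hexagon triangle diamond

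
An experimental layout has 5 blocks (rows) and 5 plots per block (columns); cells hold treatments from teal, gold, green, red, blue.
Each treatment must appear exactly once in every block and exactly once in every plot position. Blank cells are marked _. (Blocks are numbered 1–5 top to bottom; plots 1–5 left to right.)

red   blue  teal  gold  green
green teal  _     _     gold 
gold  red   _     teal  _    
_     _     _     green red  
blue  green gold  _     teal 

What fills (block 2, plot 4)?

blue

Block 3, plot 5: block 3 has {teal, gold, red} and plot 5 has {teal, gold, green, red}, leaving only blue.
Block 3, plot 3: block 3 has {teal, gold, red, blue} and plot 3 has {teal, gold}, leaving only green.
Block 4, plot 1: block 4 has {green, red} and plot 1 has {gold, green, red, blue}, leaving only teal.
Block 4, plot 2: block 4 has {teal, green, red} and plot 2 has {teal, green, red, blue}, leaving only gold.
Block 4, plot 3: block 4 has {teal, gold, green, red} and plot 3 has {teal, gold, green}, leaving only blue.
Block 2, plot 3: block 2 has {teal, gold, green} and plot 3 has {teal, gold, green, blue}, leaving only red.
Block 2 already has {teal, gold, green, red} and plot 4 already has {teal, gold, green}, so block 2, plot 4 must be blue.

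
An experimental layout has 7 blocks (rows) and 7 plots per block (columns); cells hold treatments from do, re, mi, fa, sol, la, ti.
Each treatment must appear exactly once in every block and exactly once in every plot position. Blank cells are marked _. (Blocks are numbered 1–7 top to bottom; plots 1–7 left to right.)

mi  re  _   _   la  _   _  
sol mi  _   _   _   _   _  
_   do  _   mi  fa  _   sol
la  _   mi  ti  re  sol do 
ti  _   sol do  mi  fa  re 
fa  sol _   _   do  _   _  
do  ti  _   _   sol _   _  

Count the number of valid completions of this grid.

10

Block 1, plot 3: eliminating its block and plot leaves {do, fa, ti}.
Block 1, plot 4: eliminating its block and plot leaves {fa, sol}.
Block 1, plot 6: eliminating its block and plot leaves {do, ti}.
Block 1, plot 7: eliminating its block and plot leaves {fa, ti}.
Block 2, plot 3: eliminating its block and plot leaves {do, re, fa, la, ti}.
Block 2, plot 4: eliminating its block and plot leaves {re, fa, la}.
Block 2, plot 5: eliminating its block and plot leaves {ti}.
Block 2, plot 6: eliminating its block and plot leaves {do, re, la, ti}.
Block 2, plot 7: eliminating its block and plot leaves {fa, la, ti}.
Block 3, plot 1: eliminating its block and plot leaves {re}.
Block 3, plot 3: eliminating its block and plot leaves {re, la, ti}.
Block 3, plot 6: eliminating its block and plot leaves {re, la, ti}.
Block 4, plot 2: eliminating its block and plot leaves {fa}.
Block 5, plot 2: eliminating its block and plot leaves {la}.
Block 6, plot 3: eliminating its block and plot leaves {re, la, ti}.
Block 6, plot 4: eliminating its block and plot leaves {re, la}.
Block 6, plot 6: eliminating its block and plot leaves {re, mi, la, ti}.
Block 6, plot 7: eliminating its block and plot leaves {mi, la, ti}.
Block 7, plot 3: eliminating its block and plot leaves {re, fa, la}.
Block 7, plot 4: eliminating its block and plot leaves {re, fa, la}.
Block 7, plot 6: eliminating its block and plot leaves {re, mi, la}.
Block 7, plot 7: eliminating its block and plot leaves {mi, fa, la}.
Enumerating the assignments across these blanks that avoid any block or plot repeat gives 10 completions.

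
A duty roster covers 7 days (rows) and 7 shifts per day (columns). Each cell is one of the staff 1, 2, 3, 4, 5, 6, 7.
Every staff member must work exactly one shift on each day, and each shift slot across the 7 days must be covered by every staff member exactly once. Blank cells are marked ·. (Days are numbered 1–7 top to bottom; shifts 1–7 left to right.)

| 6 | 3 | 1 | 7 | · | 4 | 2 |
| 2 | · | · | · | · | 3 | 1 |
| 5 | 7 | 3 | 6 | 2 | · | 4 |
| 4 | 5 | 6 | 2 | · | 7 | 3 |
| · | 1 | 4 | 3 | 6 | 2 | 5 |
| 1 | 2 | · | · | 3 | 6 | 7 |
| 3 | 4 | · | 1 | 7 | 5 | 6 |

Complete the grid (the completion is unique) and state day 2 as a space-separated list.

Day 2, shift 2: day 2 has {1, 2, 3} and shift 2 has {1, 2, 3, 4, 5, 7}, leaving only 6.
Day 1, shift 5: day 1 has {1, 2, 3, 4, 6, 7} and shift 5 has {2, 3, 6, 7}, leaving only 5.
Day 2, shift 5: day 2 has {1, 2, 3, 6} and shift 5 has {2, 3, 5, 6, 7}, leaving only 4.
Day 2, shift 4: day 2 has {1, 2, 3, 4, 6} and shift 4 has {1, 2, 3, 6, 7}, leaving only 5.
Day 2, shift 3: day 2 has {1, 2, 3, 4, 5, 6} and shift 3 has {1, 3, 4, 6}, leaving only 7.
So day 2 reads: 2 6 7 5 4 3 1.

2 6 7 5 4 3 1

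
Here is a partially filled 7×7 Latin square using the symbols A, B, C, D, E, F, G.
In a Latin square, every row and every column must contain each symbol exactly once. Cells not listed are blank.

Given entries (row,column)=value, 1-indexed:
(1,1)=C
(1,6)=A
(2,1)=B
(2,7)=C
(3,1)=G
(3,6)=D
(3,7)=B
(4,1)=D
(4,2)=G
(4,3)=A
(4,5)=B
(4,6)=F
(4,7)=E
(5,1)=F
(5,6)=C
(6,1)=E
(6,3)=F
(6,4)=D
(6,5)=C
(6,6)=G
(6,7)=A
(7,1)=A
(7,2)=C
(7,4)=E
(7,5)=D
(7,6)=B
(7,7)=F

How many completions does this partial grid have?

10

Row 1, column 2: eliminating its row and column leaves {B, D, E, F}.
Row 1, column 3: eliminating its row and column leaves {B, D, E, G}.
Row 1, column 4: eliminating its row and column leaves {B, F, G}.
Row 1, column 5: eliminating its row and column leaves {E, F, G}.
Row 1, column 7: eliminating its row and column leaves {D, G}.
Row 2, column 2: eliminating its row and column leaves {A, D, E, F}.
Row 2, column 3: eliminating its row and column leaves {D, E, G}.
Row 2, column 4: eliminating its row and column leaves {A, F, G}.
Row 2, column 5: eliminating its row and column leaves {A, E, F, G}.
Row 2, column 6: eliminating its row and column leaves {E}.
Row 3, column 2: eliminating its row and column leaves {A, E, F}.
Row 3, column 3: eliminating its row and column leaves {C, E}.
Row 3, column 4: eliminating its row and column leaves {A, C, F}.
Row 3, column 5: eliminating its row and column leaves {A, E, F}.
Row 4, column 4: eliminating its row and column leaves {C}.
Row 5, column 2: eliminating its row and column leaves {A, B, D, E}.
Row 5, column 3: eliminating its row and column leaves {B, D, E, G}.
Row 5, column 4: eliminating its row and column leaves {A, B, G}.
Row 5, column 5: eliminating its row and column leaves {A, E, G}.
Row 5, column 7: eliminating its row and column leaves {D, G}.
Row 6, column 2: eliminating its row and column leaves {B}.
Row 7, column 3: eliminating its row and column leaves {G}.
Enumerating the assignments across these blanks that avoid any row or column repeat gives 10 completions.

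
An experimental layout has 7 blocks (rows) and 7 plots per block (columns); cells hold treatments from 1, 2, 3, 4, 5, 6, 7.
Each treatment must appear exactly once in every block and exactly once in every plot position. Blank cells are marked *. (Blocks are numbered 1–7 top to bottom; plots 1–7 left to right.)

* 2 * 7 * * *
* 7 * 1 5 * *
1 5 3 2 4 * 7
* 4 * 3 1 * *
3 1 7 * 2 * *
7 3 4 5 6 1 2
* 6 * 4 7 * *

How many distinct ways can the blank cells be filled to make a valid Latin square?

Block 1, plot 1: eliminating its block and plot leaves {4, 5, 6}.
Block 1, plot 3: eliminating its block and plot leaves {1, 5, 6}.
Block 1, plot 5: eliminating its block and plot leaves {3}.
Block 1, plot 6: eliminating its block and plot leaves {3, 4, 5, 6}.
Block 1, plot 7: eliminating its block and plot leaves {1, 3, 4, 5, 6}.
Block 2, plot 1: eliminating its block and plot leaves {2, 4, 6}.
Block 2, plot 3: eliminating its block and plot leaves {2, 6}.
Block 2, plot 6: eliminating its block and plot leaves {2, 3, 4, 6}.
Block 2, plot 7: eliminating its block and plot leaves {3, 4, 6}.
Block 3, plot 6: eliminating its block and plot leaves {6}.
Block 4, plot 1: eliminating its block and plot leaves {2, 5, 6}.
Block 4, plot 3: eliminating its block and plot leaves {2, 5, 6}.
Block 4, plot 6: eliminating its block and plot leaves {2, 5, 6, 7}.
Block 4, plot 7: eliminating its block and plot leaves {5, 6}.
Block 5, plot 4: eliminating its block and plot leaves {6}.
Block 5, plot 6: eliminating its block and plot leaves {4, 5, 6}.
Block 5, plot 7: eliminating its block and plot leaves {4, 5, 6}.
Block 7, plot 1: eliminating its block and plot leaves {2, 5}.
Block 7, plot 3: eliminating its block and plot leaves {1, 2, 5}.
Block 7, plot 6: eliminating its block and plot leaves {2, 3, 5}.
Block 7, plot 7: eliminating its block and plot leaves {1, 3, 5}.
Enumerating the assignments across these blanks that avoid any block or plot repeat gives 8 completions.

8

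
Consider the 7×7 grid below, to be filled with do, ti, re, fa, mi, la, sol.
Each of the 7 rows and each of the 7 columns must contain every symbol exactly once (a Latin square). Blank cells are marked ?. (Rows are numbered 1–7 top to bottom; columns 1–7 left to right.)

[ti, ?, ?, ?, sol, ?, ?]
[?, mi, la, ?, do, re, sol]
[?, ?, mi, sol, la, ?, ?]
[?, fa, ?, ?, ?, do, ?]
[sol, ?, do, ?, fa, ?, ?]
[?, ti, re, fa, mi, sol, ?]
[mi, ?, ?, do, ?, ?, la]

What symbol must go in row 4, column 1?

re

Row 1, column 3: row 1 has {ti, sol} and column 3 has {do, re, mi, la}, leaving only fa.
Row 2, column 1: row 2 has {do, re, mi, la, sol} and column 1 has {ti, mi, sol}, leaving only fa.
Row 2, column 4: row 2 has {do, re, fa, mi, la, sol} and column 4 has {do, fa, sol}, leaving only ti.
Row 6, column 7: row 6 has {ti, re, fa, mi, sol} and column 7 has {la, sol}, leaving only do.
Row 6, column 1: row 6 has {do, ti, re, fa, mi, sol} and column 1 has {ti, fa, mi, sol}, leaving only la.
Row 4 already has {do, fa} and column 1 already has {ti, fa, mi, la, sol}, so row 4, column 1 must be re.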